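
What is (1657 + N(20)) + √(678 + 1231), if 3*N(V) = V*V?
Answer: 5371/3 + √1909 ≈ 1834.0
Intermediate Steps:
N(V) = V²/3 (N(V) = (V*V)/3 = V²/3)
(1657 + N(20)) + √(678 + 1231) = (1657 + (⅓)*20²) + √(678 + 1231) = (1657 + (⅓)*400) + √1909 = (1657 + 400/3) + √1909 = 5371/3 + √1909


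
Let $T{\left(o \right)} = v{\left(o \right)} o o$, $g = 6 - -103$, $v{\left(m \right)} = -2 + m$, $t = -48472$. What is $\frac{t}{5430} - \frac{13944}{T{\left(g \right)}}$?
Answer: $- \frac{30848284972}{3451489905} \approx -8.9377$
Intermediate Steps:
$g = 109$ ($g = 6 + 103 = 109$)
$T{\left(o \right)} = o^{2} \left(-2 + o\right)$ ($T{\left(o \right)} = \left(-2 + o\right) o o = \left(-2 + o\right) o^{2} = o^{2} \left(-2 + o\right)$)
$\frac{t}{5430} - \frac{13944}{T{\left(g \right)}} = - \frac{48472}{5430} - \frac{13944}{109^{2} \left(-2 + 109\right)} = \left(-48472\right) \frac{1}{5430} - \frac{13944}{11881 \cdot 107} = - \frac{24236}{2715} - \frac{13944}{1271267} = - \frac{30848284972}{3451489905}$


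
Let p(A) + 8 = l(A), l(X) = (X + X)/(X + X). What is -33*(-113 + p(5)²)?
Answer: 2112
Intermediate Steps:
l(X) = 1 (l(X) = (2*X)/((2*X)) = (2*X)*(1/(2*X)) = 1)
p(A) = -7 (p(A) = -8 + 1 = -7)
-33*(-113 + p(5)²) = -33*(-113 + (-7)²) = -33*(-113 + 49) = -33*(-64) = 2112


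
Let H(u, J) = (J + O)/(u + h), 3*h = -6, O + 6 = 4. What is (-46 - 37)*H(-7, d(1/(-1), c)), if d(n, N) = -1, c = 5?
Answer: -83/3 ≈ -27.667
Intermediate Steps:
O = -2 (O = -6 + 4 = -2)
h = -2 (h = (⅓)*(-6) = -2)
H(u, J) = (-2 + J)/(-2 + u) (H(u, J) = (J - 2)/(u - 2) = (-2 + J)/(-2 + u))
(-46 - 37)*H(-7, d(1/(-1), c)) = (-46 - 37)*((-2 - 1)/(-2 - 7)) = -83*(-3)/(-9) = -(-83)*(-3)/9 = -83*⅓ = -83/3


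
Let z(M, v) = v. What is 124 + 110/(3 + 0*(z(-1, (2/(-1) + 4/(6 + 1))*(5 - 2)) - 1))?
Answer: 482/3 ≈ 160.67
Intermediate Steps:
124 + 110/(3 + 0*(z(-1, (2/(-1) + 4/(6 + 1))*(5 - 2)) - 1)) = 124 + 110/(3 + 0*((2/(-1) + 4/(6 + 1))*(5 - 2) - 1)) = 124 + 110/(3 + 0*((2*(-1) + 4/7)*3 - 1)) = 124 + 110/(3 + 0*((-2 + 4*(⅐))*3 - 1)) = 124 + 110/(3 + 0*((-2 + 4/7)*3 - 1)) = 124 + 110/(3 + 0*(-10/7*3 - 1)) = 124 + 110/(3 + 0*(-30/7 - 1)) = 124 + 110/(3 + 0*(-37/7)) = 124 + 110/(3 + 0) = 124 + 110/3 = 482/3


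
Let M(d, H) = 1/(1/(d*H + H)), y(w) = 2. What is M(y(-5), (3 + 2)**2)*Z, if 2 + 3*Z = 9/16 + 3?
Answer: 625/16 ≈ 39.063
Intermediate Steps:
M(d, H) = H + H*d (M(d, H) = 1/(1/(H*d + H)) = 1/(1/(H + H*d)) = H + H*d)
Z = 25/48 (Z = -2/3 + (9/16 + 3)/3 = -2/3 + (1/3)*(57/16) = -2/3 + 19/16 = 25/48 ≈ 0.52083)
M(y(-5), (3 + 2)**2)*Z = ((3 + 2)**2*(1 + 2))*(25/48) = (5**2*3)*(25/48) = (25*3)*(25/48) = 75*(25/48) = 625/16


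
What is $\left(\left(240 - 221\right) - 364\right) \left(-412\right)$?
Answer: $142140$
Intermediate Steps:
$\left(\left(240 - 221\right) - 364\right) \left(-412\right) = \left(19 - 364\right) \left(-412\right) = \left(-345\right) \left(-412\right) = 142140$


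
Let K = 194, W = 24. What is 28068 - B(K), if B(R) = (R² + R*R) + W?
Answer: -47228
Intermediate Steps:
B(R) = 24 + 2*R² (B(R) = (R² + R*R) + 24 = (R² + R²) + 24 = 2*R² + 24 = 24 + 2*R²)
28068 - B(K) = 28068 - (24 + 2*194²) = 28068 - (24 + 2*37636) = 28068 - (24 + 75272) = 28068 - 1*75296 = 28068 - 75296 = -47228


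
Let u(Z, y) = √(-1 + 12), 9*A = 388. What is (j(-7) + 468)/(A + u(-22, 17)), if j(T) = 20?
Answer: 1704096/149653 - 39528*√11/149653 ≈ 10.511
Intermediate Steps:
A = 388/9 (A = (⅑)*388 = 388/9 ≈ 43.111)
u(Z, y) = √11
(j(-7) + 468)/(A + u(-22, 17)) = (20 + 468)/(388/9 + √11) = 488/(388/9 + √11)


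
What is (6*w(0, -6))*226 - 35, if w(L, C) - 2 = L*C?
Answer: 2677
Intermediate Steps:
w(L, C) = 2 + C*L (w(L, C) = 2 + L*C = 2 + C*L)
(6*w(0, -6))*226 - 35 = (6*(2 - 6*0))*226 - 35 = (6*(2 + 0))*226 - 35 = (6*2)*226 - 35 = 12*226 - 35 = 2712 - 35 = 2677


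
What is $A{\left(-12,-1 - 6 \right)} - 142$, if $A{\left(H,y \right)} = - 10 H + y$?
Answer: $-29$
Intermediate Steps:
$A{\left(H,y \right)} = y - 10 H$
$A{\left(-12,-1 - 6 \right)} - 142 = \left(\left(-1 - 6\right) - -120\right) - 142 = \left(\left(-1 - 6\right) + 120\right) - 142 = \left(-7 + 120\right) - 142 = 113 - 142 = -29$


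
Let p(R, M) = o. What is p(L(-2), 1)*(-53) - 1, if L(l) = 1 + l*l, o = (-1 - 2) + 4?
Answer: -54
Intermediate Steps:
o = 1 (o = -3 + 4 = 1)
L(l) = 1 + l²
p(R, M) = 1
p(L(-2), 1)*(-53) - 1 = 1*(-53) - 1 = -53 - 1 = -54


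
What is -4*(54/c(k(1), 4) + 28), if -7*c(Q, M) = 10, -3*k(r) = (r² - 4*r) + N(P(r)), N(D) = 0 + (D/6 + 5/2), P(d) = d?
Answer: 196/5 ≈ 39.200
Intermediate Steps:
N(D) = 5/2 + D/6 (N(D) = 0 + (D*(⅙) + 5*(½)) = 0 + (D/6 + 5/2) = 0 + (5/2 + D/6) = 5/2 + D/6)
k(r) = -⅚ - r²/3 + 23*r/18 (k(r) = -((r² - 4*r) + (5/2 + r/6))/3 = -(5/2 + r² - 23*r/6)/3 = -⅚ - r²/3 + 23*r/18)
c(Q, M) = -10/7 (c(Q, M) = -⅐*10 = -10/7)
-4*(54/c(k(1), 4) + 28) = -4*(54/(-10/7) + 28) = -4*(54*(-7/10) + 28) = -4*(-189/5 + 28) = -4*(-49/5) = 196/5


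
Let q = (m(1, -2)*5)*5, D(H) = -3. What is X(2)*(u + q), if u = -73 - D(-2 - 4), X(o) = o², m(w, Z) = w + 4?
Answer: 220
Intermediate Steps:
m(w, Z) = 4 + w
u = -70 (u = -73 - 1*(-3) = -73 + 3 = -70)
q = 125 (q = ((4 + 1)*5)*5 = (5*5)*5 = 25*5 = 125)
X(2)*(u + q) = 2²*(-70 + 125) = 4*55 = 220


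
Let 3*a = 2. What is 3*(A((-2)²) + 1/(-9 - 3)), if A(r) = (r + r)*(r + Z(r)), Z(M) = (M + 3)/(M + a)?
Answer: 527/4 ≈ 131.75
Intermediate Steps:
a = ⅔ (a = (⅓)*2 = ⅔ ≈ 0.66667)
Z(M) = (3 + M)/(⅔ + M) (Z(M) = (M + 3)/(M + ⅔) = (3 + M)/(⅔ + M))
A(r) = 2*r*(r + 3*(3 + r)/(2 + 3*r)) (A(r) = (r + r)*(r + 3*(3 + r)/(2 + 3*r)) = (2*r)*(r + 3*(3 + r)/(2 + 3*r)) = 2*r*(r + 3*(3 + r)/(2 + 3*r)))
3*(A((-2)²) + 1/(-9 - 3)) = 3*(2*(-2)²*(9 + 3*((-2)²)² + 5*(-2)²)/(2 + 3*(-2)²) + 1/(-9 - 3)) = 3*(2*4*(9 + 3*4² + 5*4)/(2 + 3*4) + 1/(-12)) = 3*(2*4*(9 + 3*16 + 20)/(2 + 12) - 1/12) = 3*(2*4*(9 + 48 + 20)/14 - 1/12) = 3*(2*4*(1/14)*77 - 1/12) = 3*(44 - 1/12) = 3*(527/12) = 527/4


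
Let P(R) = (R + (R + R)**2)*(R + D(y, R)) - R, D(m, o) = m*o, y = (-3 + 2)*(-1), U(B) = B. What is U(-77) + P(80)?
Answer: 4108643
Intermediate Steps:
y = 1 (y = -1*(-1) = 1)
P(R) = -R + 2*R*(R + 4*R**2) (P(R) = (R + (R + R)**2)*(R + 1*R) - R = (R + (2*R)**2)*(R + R) - R = (R + 4*R**2)*(2*R) - R = 2*R*(R + 4*R**2) - R = -R + 2*R*(R + 4*R**2))
U(-77) + P(80) = -77 + 80*(-1 + 2*80 + 8*80**2) = -77 + 80*(-1 + 160 + 8*6400) = -77 + 80*(-1 + 160 + 51200) = -77 + 80*51359 = -77 + 4108720 = 4108643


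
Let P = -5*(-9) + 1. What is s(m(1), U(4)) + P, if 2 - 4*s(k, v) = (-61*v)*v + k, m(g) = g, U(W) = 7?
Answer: 1587/2 ≈ 793.50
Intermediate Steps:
P = 46 (P = 45 + 1 = 46)
s(k, v) = ½ - k/4 + 61*v²/4 (s(k, v) = ½ - ((-61*v)*v + k)/4 = ½ - (-61*v² + k)/4 = ½ - (k - 61*v²)/4 = ½ + (-k/4 + 61*v²/4) = ½ - k/4 + 61*v²/4)
s(m(1), U(4)) + P = (½ - ¼*1 + (61/4)*7²) + 46 = (½ - ¼ + (61/4)*49) + 46 = (½ - ¼ + 2989/4) + 46 = 1495/2 + 46 = 1587/2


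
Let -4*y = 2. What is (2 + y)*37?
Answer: 111/2 ≈ 55.500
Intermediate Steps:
y = -½ (y = -¼*2 = -½ ≈ -0.50000)
(2 + y)*37 = (2 - ½)*37 = (3/2)*37 = 111/2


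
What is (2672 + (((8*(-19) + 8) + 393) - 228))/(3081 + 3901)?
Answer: 2693/6982 ≈ 0.38571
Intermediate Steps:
(2672 + (((8*(-19) + 8) + 393) - 228))/(3081 + 3901) = (2672 + (((-152 + 8) + 393) - 228))/6982 = (2672 + ((-144 + 393) - 228))*(1/6982) = (2672 + (249 - 228))*(1/6982) = (2672 + 21)*(1/6982) = 2693*(1/6982) = 2693/6982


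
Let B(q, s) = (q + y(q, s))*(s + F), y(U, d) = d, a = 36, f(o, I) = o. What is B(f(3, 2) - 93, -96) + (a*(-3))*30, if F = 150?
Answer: -13284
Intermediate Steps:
B(q, s) = (150 + s)*(q + s) (B(q, s) = (q + s)*(s + 150) = (q + s)*(150 + s) = (150 + s)*(q + s))
B(f(3, 2) - 93, -96) + (a*(-3))*30 = ((-96)**2 + 150*(3 - 93) + 150*(-96) + (3 - 93)*(-96)) + (36*(-3))*30 = (9216 + 150*(-90) - 14400 - 90*(-96)) - 108*30 = (9216 - 13500 - 14400 + 8640) - 3240 = -10044 - 3240 = -13284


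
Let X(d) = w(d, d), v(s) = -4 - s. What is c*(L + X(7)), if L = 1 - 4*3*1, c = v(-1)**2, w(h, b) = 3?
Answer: -72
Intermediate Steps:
X(d) = 3
c = 9 (c = (-4 - 1*(-1))**2 = (-4 + 1)**2 = (-3)**2 = 9)
L = -11 (L = 1 - 12*1 = 1 - 12 = -11)
c*(L + X(7)) = 9*(-11 + 3) = 9*(-8) = -72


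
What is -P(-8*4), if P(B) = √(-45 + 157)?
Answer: -4*√7 ≈ -10.583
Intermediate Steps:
P(B) = 4*√7 (P(B) = √112 = 4*√7)
-P(-8*4) = -4*√7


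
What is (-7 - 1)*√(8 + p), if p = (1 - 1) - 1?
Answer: -8*√7 ≈ -21.166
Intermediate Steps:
p = -1 (p = 0 - 1 = -1)
(-7 - 1)*√(8 + p) = (-7 - 1)*√(8 - 1) = -8*√7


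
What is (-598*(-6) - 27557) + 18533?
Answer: -5436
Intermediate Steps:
(-598*(-6) - 27557) + 18533 = (3588 - 27557) + 18533 = -23969 + 18533 = -5436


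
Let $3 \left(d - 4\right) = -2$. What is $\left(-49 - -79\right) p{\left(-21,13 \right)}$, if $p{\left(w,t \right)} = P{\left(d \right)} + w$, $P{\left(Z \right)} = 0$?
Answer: $-630$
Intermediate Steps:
$d = \frac{10}{3}$ ($d = 4 + \frac{1}{3} \left(-2\right) = 4 - \frac{2}{3} = \frac{10}{3} \approx 3.3333$)
$p{\left(w,t \right)} = w$ ($p{\left(w,t \right)} = 0 + w = w$)
$\left(-49 - -79\right) p{\left(-21,13 \right)} = \left(-49 - -79\right) \left(-21\right) = \left(-49 + 79\right) \left(-21\right) = 30 \left(-21\right) = -630$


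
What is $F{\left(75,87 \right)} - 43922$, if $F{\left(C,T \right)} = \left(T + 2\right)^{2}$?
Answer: $-36001$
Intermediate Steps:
$F{\left(C,T \right)} = \left(2 + T\right)^{2}$
$F{\left(75,87 \right)} - 43922 = \left(2 + 87\right)^{2} - 43922 = 89^{2} - 43922 = 7921 - 43922 = -36001$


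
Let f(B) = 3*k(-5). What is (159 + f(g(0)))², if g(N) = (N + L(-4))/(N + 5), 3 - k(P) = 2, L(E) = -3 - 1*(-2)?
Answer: 26244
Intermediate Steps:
L(E) = -1 (L(E) = -3 + 2 = -1)
k(P) = 1 (k(P) = 3 - 1*2 = 3 - 2 = 1)
g(N) = (-1 + N)/(5 + N) (g(N) = (N - 1)/(N + 5) = (-1 + N)/(5 + N))
f(B) = 3 (f(B) = 3*1 = 3)
(159 + f(g(0)))² = (159 + 3)² = 162² = 26244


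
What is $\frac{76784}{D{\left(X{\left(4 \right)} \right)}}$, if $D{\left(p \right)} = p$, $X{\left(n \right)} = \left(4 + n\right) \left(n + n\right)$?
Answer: $\frac{4799}{4} \approx 1199.8$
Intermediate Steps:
$X{\left(n \right)} = 2 n \left(4 + n\right)$ ($X{\left(n \right)} = \left(4 + n\right) 2 n = 2 n \left(4 + n\right)$)
$\frac{76784}{D{\left(X{\left(4 \right)} \right)}} = \frac{76784}{2 \cdot 4 \left(4 + 4\right)} = \frac{76784}{2 \cdot 4 \cdot 8} = \frac{76784}{64} = 76784 \cdot \frac{1}{64} = \frac{4799}{4}$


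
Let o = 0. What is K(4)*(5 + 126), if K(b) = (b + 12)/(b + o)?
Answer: 524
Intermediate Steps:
K(b) = (12 + b)/b (K(b) = (b + 12)/(b + 0) = (12 + b)/b)
K(4)*(5 + 126) = ((12 + 4)/4)*(5 + 126) = ((¼)*16)*131 = 4*131 = 524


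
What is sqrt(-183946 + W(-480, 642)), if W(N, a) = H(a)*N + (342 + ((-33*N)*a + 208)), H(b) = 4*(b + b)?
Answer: 2*sqrt(1880151) ≈ 2742.4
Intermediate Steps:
H(b) = 8*b (H(b) = 4*(2*b) = 8*b)
W(N, a) = 550 - 25*N*a (W(N, a) = (8*a)*N + (342 + ((-33*N)*a + 208)) = 8*N*a + (342 + (-33*N*a + 208)) = 8*N*a + (342 + (208 - 33*N*a)) = 8*N*a + (550 - 33*N*a) = 550 - 25*N*a)
sqrt(-183946 + W(-480, 642)) = sqrt(-183946 + (550 - 25*(-480)*642)) = sqrt(-183946 + (550 + 7704000)) = sqrt(-183946 + 7704550) = sqrt(7520604) = 2*sqrt(1880151)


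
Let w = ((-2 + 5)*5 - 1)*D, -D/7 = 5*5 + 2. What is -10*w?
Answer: 26460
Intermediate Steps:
D = -189 (D = -7*(5*5 + 2) = -7*(25 + 2) = -7*27 = -189)
w = -2646 (w = ((-2 + 5)*5 - 1)*(-189) = (3*5 - 1)*(-189) = (15 - 1)*(-189) = 14*(-189) = -2646)
-10*w = -10*(-2646) = 26460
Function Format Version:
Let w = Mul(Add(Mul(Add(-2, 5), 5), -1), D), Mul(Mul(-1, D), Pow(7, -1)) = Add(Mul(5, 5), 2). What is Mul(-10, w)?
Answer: 26460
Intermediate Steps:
D = -189 (D = Mul(-7, Add(Mul(5, 5), 2)) = Mul(-7, Add(25, 2)) = Mul(-7, 27) = -189)
w = -2646 (w = Mul(Add(Mul(Add(-2, 5), 5), -1), -189) = Mul(Add(Mul(3, 5), -1), -189) = Mul(Add(15, -1), -189) = Mul(14, -189) = -2646)
Mul(-10, w) = Mul(-10, -2646) = 26460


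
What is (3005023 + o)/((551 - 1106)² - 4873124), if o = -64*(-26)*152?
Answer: -3257951/4565099 ≈ -0.71367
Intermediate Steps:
o = 252928 (o = 1664*152 = 252928)
(3005023 + o)/((551 - 1106)² - 4873124) = (3005023 + 252928)/((551 - 1106)² - 4873124) = 3257951/((-555)² - 4873124) = 3257951/(308025 - 4873124) = 3257951/(-4565099) = 3257951*(-1/4565099) = -3257951/4565099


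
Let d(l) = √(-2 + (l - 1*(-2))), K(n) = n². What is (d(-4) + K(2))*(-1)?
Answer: -4 - 2*I ≈ -4.0 - 2.0*I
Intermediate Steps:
d(l) = √l (d(l) = √(-2 + (l + 2)) = √(-2 + (2 + l)) = √l)
(d(-4) + K(2))*(-1) = (√(-4) + 2²)*(-1) = (2*I + 4)*(-1) = (4 + 2*I)*(-1) = -4 - 2*I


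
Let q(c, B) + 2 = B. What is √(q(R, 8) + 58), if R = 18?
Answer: 8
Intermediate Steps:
q(c, B) = -2 + B
√(q(R, 8) + 58) = √((-2 + 8) + 58) = √(6 + 58) = √64 = 8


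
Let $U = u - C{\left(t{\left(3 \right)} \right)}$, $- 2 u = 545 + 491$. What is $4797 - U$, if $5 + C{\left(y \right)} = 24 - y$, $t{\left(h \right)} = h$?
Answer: $5331$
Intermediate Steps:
$C{\left(y \right)} = 19 - y$ ($C{\left(y \right)} = -5 - \left(-24 + y\right) = 19 - y$)
$u = -518$ ($u = - \frac{545 + 491}{2} = \left(- \frac{1}{2}\right) 1036 = -518$)
$U = -534$ ($U = -518 - \left(19 - 3\right) = -518 - 16 = -534$)
$4797 - U = 4797 - -534 = 4797 + 534 = 5331$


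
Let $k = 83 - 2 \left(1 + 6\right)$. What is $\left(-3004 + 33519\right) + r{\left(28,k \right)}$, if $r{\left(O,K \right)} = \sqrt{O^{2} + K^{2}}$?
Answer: $30515 + \sqrt{5545} \approx 30589.0$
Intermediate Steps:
$k = 69$ ($k = 83 - 2 \cdot 7 = 83 - 14 = 69$)
$r{\left(O,K \right)} = \sqrt{K^{2} + O^{2}}$
$\left(-3004 + 33519\right) + r{\left(28,k \right)} = \left(-3004 + 33519\right) + \sqrt{69^{2} + 28^{2}} = 30515 + \sqrt{4761 + 784} = 30515 + \sqrt{5545}$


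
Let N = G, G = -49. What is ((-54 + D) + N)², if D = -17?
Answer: 14400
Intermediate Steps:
N = -49
((-54 + D) + N)² = ((-54 - 17) - 49)² = (-71 - 49)² = (-120)² = 14400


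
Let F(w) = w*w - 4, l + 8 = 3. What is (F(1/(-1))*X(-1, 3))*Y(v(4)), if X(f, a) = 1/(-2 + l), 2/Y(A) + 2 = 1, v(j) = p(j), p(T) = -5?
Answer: -6/7 ≈ -0.85714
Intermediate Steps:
l = -5 (l = -8 + 3 = -5)
v(j) = -5
F(w) = -4 + w² (F(w) = w² - 4 = -4 + w²)
Y(A) = -2 (Y(A) = 2/(-2 + 1) = 2/(-1) = 2*(-1) = -2)
X(f, a) = -⅐ (X(f, a) = 1/(-2 - 5) = 1/(-7) = -⅐)
(F(1/(-1))*X(-1, 3))*Y(v(4)) = ((-4 + (1/(-1))²)*(-⅐))*(-2) = ((-4 + (-1)²)*(-⅐))*(-2) = ((-4 + 1)*(-⅐))*(-2) = -3*(-⅐)*(-2) = (3/7)*(-2) = -6/7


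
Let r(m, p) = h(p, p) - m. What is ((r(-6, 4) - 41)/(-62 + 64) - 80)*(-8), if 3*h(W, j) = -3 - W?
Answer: 2368/3 ≈ 789.33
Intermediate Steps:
h(W, j) = -1 - W/3 (h(W, j) = (-3 - W)/3 = -1 - W/3)
r(m, p) = -1 - m - p/3 (r(m, p) = (-1 - p/3) - m = -1 - m - p/3)
((r(-6, 4) - 41)/(-62 + 64) - 80)*(-8) = (((-1 - 1*(-6) - ⅓*4) - 41)/(-62 + 64) - 80)*(-8) = (((-1 + 6 - 4/3) - 41)/2 - 80)*(-8) = ((11/3 - 41)*(½) - 80)*(-8) = (-112/3*½ - 80)*(-8) = (-56/3 - 80)*(-8) = -296/3*(-8) = 2368/3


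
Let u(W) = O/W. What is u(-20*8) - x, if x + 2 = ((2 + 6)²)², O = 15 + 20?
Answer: -131015/32 ≈ -4094.2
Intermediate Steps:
O = 35
u(W) = 35/W
x = 4094 (x = -2 + ((2 + 6)²)² = -2 + (8²)² = -2 + 64² = -2 + 4096 = 4094)
u(-20*8) - x = 35/((-20*8)) - 1*4094 = 35/(-160) - 4094 = 35*(-1/160) - 4094 = -7/32 - 4094 = -131015/32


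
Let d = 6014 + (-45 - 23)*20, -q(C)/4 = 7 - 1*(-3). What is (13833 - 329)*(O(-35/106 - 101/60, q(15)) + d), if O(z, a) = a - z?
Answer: 49556044048/795 ≈ 6.2335e+7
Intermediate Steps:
q(C) = -40 (q(C) = -4*(7 - 1*(-3)) = -4*(7 + 3) = -4*10 = -40)
d = 4654 (d = 6014 - 68*20 = 6014 - 1360 = 4654)
(13833 - 329)*(O(-35/106 - 101/60, q(15)) + d) = (13833 - 329)*((-40 - (-35/106 - 101/60)) + 4654) = 13504*((-40 - (-35*1/106 - 101*1/60)) + 4654) = 13504*((-40 - (-35/106 - 101/60)) + 4654) = 13504*((-40 - 1*(-6403/3180)) + 4654) = 13504*((-40 + 6403/3180) + 4654) = 13504*(-120797/3180 + 4654) = 13504*(14678923/3180) = 49556044048/795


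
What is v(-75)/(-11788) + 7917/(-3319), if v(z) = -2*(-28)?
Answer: -3339695/1397299 ≈ -2.3901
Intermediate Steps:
v(z) = 56
v(-75)/(-11788) + 7917/(-3319) = 56/(-11788) + 7917/(-3319) = 56*(-1/11788) + 7917*(-1/3319) = -2/421 - 7917/3319 = -3339695/1397299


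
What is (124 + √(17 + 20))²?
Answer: (124 + √37)² ≈ 16922.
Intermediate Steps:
(124 + √(17 + 20))² = (124 + √37)²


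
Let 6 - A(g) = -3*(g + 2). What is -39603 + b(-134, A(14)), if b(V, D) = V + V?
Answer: -39871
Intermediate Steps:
A(g) = 12 + 3*g (A(g) = 6 - (-3)*(g + 2) = 6 - (-3)*(2 + g) = 6 - (-6 - 3*g) = 6 + (6 + 3*g) = 12 + 3*g)
b(V, D) = 2*V
-39603 + b(-134, A(14)) = -39603 + 2*(-134) = -39603 - 268 = -39871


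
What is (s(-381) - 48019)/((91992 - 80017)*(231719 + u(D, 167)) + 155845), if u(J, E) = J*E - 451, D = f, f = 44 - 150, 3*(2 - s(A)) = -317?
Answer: -143734/7672826085 ≈ -1.8733e-5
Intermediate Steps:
s(A) = 323/3 (s(A) = 2 - ⅓*(-317) = 2 + 317/3 = 323/3)
f = -106
D = -106
u(J, E) = -451 + E*J (u(J, E) = E*J - 451 = -451 + E*J)
(s(-381) - 48019)/((91992 - 80017)*(231719 + u(D, 167)) + 155845) = (323/3 - 48019)/((91992 - 80017)*(231719 + (-451 + 167*(-106))) + 155845) = -143734/(3*(11975*(231719 + (-451 - 17702)) + 155845)) = -143734/(3*(11975*(231719 - 18153) + 155845)) = -143734/(3*(11975*213566 + 155845)) = -143734/(3*(2557452850 + 155845)) = -143734/3/2557608695 = -143734/3*1/2557608695 = -143734/7672826085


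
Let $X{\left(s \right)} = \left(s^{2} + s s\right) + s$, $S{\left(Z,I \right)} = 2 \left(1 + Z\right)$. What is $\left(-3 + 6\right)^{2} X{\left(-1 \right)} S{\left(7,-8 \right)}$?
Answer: $144$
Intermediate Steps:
$S{\left(Z,I \right)} = 2 + 2 Z$
$X{\left(s \right)} = s + 2 s^{2}$ ($X{\left(s \right)} = \left(s^{2} + s^{2}\right) + s = 2 s^{2} + s = s + 2 s^{2}$)
$\left(-3 + 6\right)^{2} X{\left(-1 \right)} S{\left(7,-8 \right)} = \left(-3 + 6\right)^{2} \left(- (1 + 2 \left(-1\right))\right) \left(2 + 2 \cdot 7\right) = 3^{2} \left(- (1 - 2)\right) \left(2 + 14\right) = 9 \left(\left(-1\right) \left(-1\right)\right) 16 = 9 \cdot 1 \cdot 16 = 9 \cdot 16 = 144$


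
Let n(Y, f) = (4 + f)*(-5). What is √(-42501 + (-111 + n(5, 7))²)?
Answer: 7*I*√305 ≈ 122.25*I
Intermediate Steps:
n(Y, f) = -20 - 5*f
√(-42501 + (-111 + n(5, 7))²) = √(-42501 + (-111 + (-20 - 5*7))²) = √(-42501 + (-111 + (-20 - 35))²) = √(-42501 + (-111 - 55)²) = √(-42501 + (-166)²) = √(-42501 + 27556) = √(-14945) = 7*I*√305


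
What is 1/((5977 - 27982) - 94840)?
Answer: -1/116845 ≈ -8.5583e-6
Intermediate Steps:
1/((5977 - 27982) - 94840) = 1/(-22005 - 94840) = 1/(-116845) = -1/116845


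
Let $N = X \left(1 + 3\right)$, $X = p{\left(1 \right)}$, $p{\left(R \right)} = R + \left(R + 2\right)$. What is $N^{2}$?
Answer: $256$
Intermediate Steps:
$p{\left(R \right)} = 2 + 2 R$ ($p{\left(R \right)} = R + \left(2 + R\right) = 2 + 2 R$)
$X = 4$ ($X = 2 + 2 \cdot 1 = 2 + 2 = 4$)
$N = 16$ ($N = 4 \left(1 + 3\right) = 4 \cdot 4 = 16$)
$N^{2} = 16^{2} = 256$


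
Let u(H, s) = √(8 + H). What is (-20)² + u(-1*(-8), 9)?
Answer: 404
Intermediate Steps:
(-20)² + u(-1*(-8), 9) = (-20)² + √(8 - 1*(-8)) = 400 + √(8 + 8) = 400 + √16 = 400 + 4 = 404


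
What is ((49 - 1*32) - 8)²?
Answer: 81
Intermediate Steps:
((49 - 1*32) - 8)² = ((49 - 32) - 8)² = (17 - 8)² = 9² = 81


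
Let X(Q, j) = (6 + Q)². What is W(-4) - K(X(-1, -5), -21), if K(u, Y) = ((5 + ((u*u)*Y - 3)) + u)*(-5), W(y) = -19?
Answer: -65509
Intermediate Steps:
K(u, Y) = -10 - 5*u - 5*Y*u² (K(u, Y) = ((5 + (u²*Y - 3)) + u)*(-5) = ((5 + (Y*u² - 3)) + u)*(-5) = ((5 + (-3 + Y*u²)) + u)*(-5) = ((2 + Y*u²) + u)*(-5) = (2 + u + Y*u²)*(-5) = -10 - 5*u - 5*Y*u²)
W(-4) - K(X(-1, -5), -21) = -19 - (-10 - 5*(6 - 1)² - 5*(-21)*((6 - 1)²)²) = -19 - (-10 - 5*5² - 5*(-21)*(5²)²) = -19 - (-10 - 5*25 - 5*(-21)*25²) = -19 - (-10 - 125 - 5*(-21)*625) = -19 - (-10 - 125 + 65625) = -19 - 1*65490 = -19 - 65490 = -65509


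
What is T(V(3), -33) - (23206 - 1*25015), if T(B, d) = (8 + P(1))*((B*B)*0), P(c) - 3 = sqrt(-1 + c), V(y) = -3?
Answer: 1809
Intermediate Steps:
P(c) = 3 + sqrt(-1 + c)
T(B, d) = 0 (T(B, d) = (8 + (3 + sqrt(-1 + 1)))*((B*B)*0) = (8 + (3 + sqrt(0)))*(B**2*0) = (8 + (3 + 0))*0 = (8 + 3)*0 = 11*0 = 0)
T(V(3), -33) - (23206 - 1*25015) = 0 - (23206 - 1*25015) = 0 - (23206 - 25015) = 0 - 1*(-1809) = 0 + 1809 = 1809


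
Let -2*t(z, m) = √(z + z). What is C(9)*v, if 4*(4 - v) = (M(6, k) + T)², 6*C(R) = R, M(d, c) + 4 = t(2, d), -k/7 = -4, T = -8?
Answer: -459/8 ≈ -57.375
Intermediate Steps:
k = 28 (k = -7*(-4) = 28)
t(z, m) = -√2*√z/2 (t(z, m) = -√(z + z)/2 = -√2*√z/2)
M(d, c) = -5 (M(d, c) = -4 - √2*√2/2 = -4 - 1 = -5)
C(R) = R/6
v = -153/4 (v = 4 - (-5 - 8)²/4 = 4 - ¼*(-13)² = 4 - ¼*169 = 4 - 169/4 = -153/4 ≈ -38.250)
C(9)*v = ((⅙)*9)*(-153/4) = (3/2)*(-153/4) = -459/8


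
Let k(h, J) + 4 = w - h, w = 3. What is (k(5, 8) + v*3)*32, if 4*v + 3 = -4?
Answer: -360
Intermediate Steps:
v = -7/4 (v = -¾ + (¼)*(-4) = -¾ - 1 = -7/4 ≈ -1.7500)
k(h, J) = -1 - h (k(h, J) = -4 + (3 - h) = -1 - h)
(k(5, 8) + v*3)*32 = ((-1 - 1*5) - 7/4*3)*32 = ((-1 - 5) - 21/4)*32 = (-6 - 21/4)*32 = -45/4*32 = -360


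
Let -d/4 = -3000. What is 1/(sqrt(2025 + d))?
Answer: sqrt(561)/2805 ≈ 0.0084440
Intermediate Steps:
d = 12000 (d = -4*(-3000) = 12000)
1/(sqrt(2025 + d)) = 1/(sqrt(2025 + 12000)) = 1/(sqrt(14025)) = 1/(5*sqrt(561)) = sqrt(561)/2805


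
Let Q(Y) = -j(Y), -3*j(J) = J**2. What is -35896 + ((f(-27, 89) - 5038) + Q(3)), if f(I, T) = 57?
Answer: -40874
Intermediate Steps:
j(J) = -J**2/3
Q(Y) = Y**2/3 (Q(Y) = -(-1)*Y**2/3 = Y**2/3)
-35896 + ((f(-27, 89) - 5038) + Q(3)) = -35896 + ((57 - 5038) + (1/3)*3**2) = -35896 + (-4981 + (1/3)*9) = -35896 + (-4981 + 3) = -35896 - 4978 = -40874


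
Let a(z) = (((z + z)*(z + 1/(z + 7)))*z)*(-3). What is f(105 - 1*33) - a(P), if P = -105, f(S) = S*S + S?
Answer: -6941169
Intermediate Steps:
f(S) = S + S**2 (f(S) = S**2 + S = S + S**2)
a(z) = -6*z**2*(z + 1/(7 + z)) (a(z) = (((2*z)*(z + 1/(7 + z)))*z)*(-3) = ((2*z*(z + 1/(7 + z)))*z)*(-3) = (2*z**2*(z + 1/(7 + z)))*(-3) = -6*z**2*(z + 1/(7 + z)))
f(105 - 1*33) - a(P) = (105 - 1*33)*(1 + (105 - 1*33)) - 6*(-105)**2*(-1 - 1*(-105)**2 - 7*(-105))/(7 - 105) = (105 - 33)*(1 + (105 - 33)) - 6*11025*(-1 - 1*11025 + 735)/(-98) = 72*(1 + 72) - 6*11025*(-1)*(-1 - 11025 + 735)/98 = 72*73 - 6*11025*(-1)*(-10291)/98 = 5256 - 1*6946425 = 5256 - 6946425 = -6941169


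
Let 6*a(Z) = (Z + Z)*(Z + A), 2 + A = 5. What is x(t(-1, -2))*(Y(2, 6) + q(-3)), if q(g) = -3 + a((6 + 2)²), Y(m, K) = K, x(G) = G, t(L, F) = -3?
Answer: -4297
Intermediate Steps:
A = 3 (A = -2 + 5 = 3)
a(Z) = Z*(3 + Z)/3 (a(Z) = ((Z + Z)*(Z + 3))/6 = ((2*Z)*(3 + Z))/6 = (2*Z*(3 + Z))/6 = Z*(3 + Z)/3)
q(g) = 4279/3 (q(g) = -3 + (6 + 2)²*(3 + (6 + 2)²)/3 = -3 + (⅓)*8²*(3 + 8²) = -3 + (⅓)*64*(3 + 64) = -3 + (⅓)*64*67 = -3 + 4288/3 = 4279/3)
x(t(-1, -2))*(Y(2, 6) + q(-3)) = -3*(6 + 4279/3) = -3*4297/3 = -4297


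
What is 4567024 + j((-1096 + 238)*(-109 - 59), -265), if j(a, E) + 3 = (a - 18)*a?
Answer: 20779465165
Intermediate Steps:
j(a, E) = -3 + a*(-18 + a) (j(a, E) = -3 + (a - 18)*a = -3 + (-18 + a)*a = -3 + a*(-18 + a))
4567024 + j((-1096 + 238)*(-109 - 59), -265) = 4567024 + (-3 + ((-1096 + 238)*(-109 - 59))**2 - 18*(-1096 + 238)*(-109 - 59)) = 4567024 + (-3 + (-858*(-168))**2 - (-15444)*(-168)) = 4567024 + (-3 + 144144**2 - 18*144144) = 4567024 + (-3 + 20777492736 - 2594592) = 4567024 + 20774898141 = 20779465165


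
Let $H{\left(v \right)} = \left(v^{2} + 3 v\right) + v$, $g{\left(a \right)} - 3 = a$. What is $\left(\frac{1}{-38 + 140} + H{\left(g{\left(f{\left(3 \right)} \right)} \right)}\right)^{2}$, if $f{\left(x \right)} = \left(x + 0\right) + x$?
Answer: $\frac{142444225}{10404} \approx 13691.0$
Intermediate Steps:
$f{\left(x \right)} = 2 x$ ($f{\left(x \right)} = x + x = 2 x$)
$g{\left(a \right)} = 3 + a$
$H{\left(v \right)} = v^{2} + 4 v$
$\left(\frac{1}{-38 + 140} + H{\left(g{\left(f{\left(3 \right)} \right)} \right)}\right)^{2} = \left(\frac{1}{-38 + 140} + \left(3 + 2 \cdot 3\right) \left(4 + \left(3 + 2 \cdot 3\right)\right)\right)^{2} = \left(\frac{1}{102} + \left(3 + 6\right) \left(4 + \left(3 + 6\right)\right)\right)^{2} = \left(\frac{1}{102} + 9 \left(4 + 9\right)\right)^{2} = \left(\frac{1}{102} + 9 \cdot 13\right)^{2} = \left(\frac{1}{102} + 117\right)^{2} = \left(\frac{11935}{102}\right)^{2} = \frac{142444225}{10404}$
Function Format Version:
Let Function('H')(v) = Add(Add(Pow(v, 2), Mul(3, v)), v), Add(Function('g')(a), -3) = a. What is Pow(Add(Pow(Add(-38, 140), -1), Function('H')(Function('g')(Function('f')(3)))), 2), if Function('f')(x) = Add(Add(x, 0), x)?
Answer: Rational(142444225, 10404) ≈ 13691.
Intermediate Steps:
Function('f')(x) = Mul(2, x) (Function('f')(x) = Add(x, x) = Mul(2, x))
Function('g')(a) = Add(3, a)
Function('H')(v) = Add(Pow(v, 2), Mul(4, v))
Pow(Add(Pow(Add(-38, 140), -1), Function('H')(Function('g')(Function('f')(3)))), 2) = Pow(Add(Pow(Add(-38, 140), -1), Mul(Add(3, Mul(2, 3)), Add(4, Add(3, Mul(2, 3))))), 2) = Pow(Add(Pow(102, -1), Mul(Add(3, 6), Add(4, Add(3, 6)))), 2) = Pow(Add(Rational(1, 102), Mul(9, Add(4, 9))), 2) = Pow(Add(Rational(1, 102), Mul(9, 13)), 2) = Pow(Add(Rational(1, 102), 117), 2) = Pow(Rational(11935, 102), 2) = Rational(142444225, 10404)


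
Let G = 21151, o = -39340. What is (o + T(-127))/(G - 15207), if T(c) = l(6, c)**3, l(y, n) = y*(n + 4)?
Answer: -100496653/1486 ≈ -67629.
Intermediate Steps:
l(y, n) = y*(4 + n)
T(c) = (24 + 6*c)**3 (T(c) = (6*(4 + c))**3 = (24 + 6*c)**3)
(o + T(-127))/(G - 15207) = (-39340 + 216*(4 - 127)**3)/(21151 - 15207) = (-39340 + 216*(-123)**3)/5944 = (-39340 + 216*(-1860867))*(1/5944) = (-39340 - 401947272)*(1/5944) = -401986612*1/5944 = -100496653/1486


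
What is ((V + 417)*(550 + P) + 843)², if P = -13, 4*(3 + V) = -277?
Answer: 553379771025/16 ≈ 3.4586e+10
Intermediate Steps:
V = -289/4 (V = -3 + (¼)*(-277) = -3 - 277/4 = -289/4 ≈ -72.250)
((V + 417)*(550 + P) + 843)² = ((-289/4 + 417)*(550 - 13) + 843)² = ((1379/4)*537 + 843)² = (740523/4 + 843)² = (743895/4)² = 553379771025/16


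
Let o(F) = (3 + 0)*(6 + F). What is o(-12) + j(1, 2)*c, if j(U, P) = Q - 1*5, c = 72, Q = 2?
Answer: -234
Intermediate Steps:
j(U, P) = -3 (j(U, P) = 2 - 1*5 = 2 - 5 = -3)
o(F) = 18 + 3*F (o(F) = 3*(6 + F) = 18 + 3*F)
o(-12) + j(1, 2)*c = (18 + 3*(-12)) - 3*72 = (18 - 36) - 216 = -18 - 216 = -234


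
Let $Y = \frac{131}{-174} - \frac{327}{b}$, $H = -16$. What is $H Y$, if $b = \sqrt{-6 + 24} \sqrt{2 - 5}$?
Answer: $\frac{1048}{87} - \frac{872 i \sqrt{6}}{3} \approx 12.046 - 711.99 i$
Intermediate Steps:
$b = 3 i \sqrt{6}$ ($b = \sqrt{18} \sqrt{-3} = 3 \sqrt{2} i \sqrt{3} = 3 i \sqrt{6} \approx 7.3485 i$)
$Y = - \frac{131}{174} + \frac{109 i \sqrt{6}}{6}$ ($Y = \frac{131}{-174} - \frac{327}{3 i \sqrt{6}} = 131 \left(- \frac{1}{174}\right) - 327 \left(- \frac{i \sqrt{6}}{18}\right) = - \frac{131}{174} + \frac{109 i \sqrt{6}}{6} \approx -0.75287 + 44.499 i$)
$H Y = - 16 \left(- \frac{131}{174} + \frac{109 i \sqrt{6}}{6}\right) = \frac{1048}{87} - \frac{872 i \sqrt{6}}{3}$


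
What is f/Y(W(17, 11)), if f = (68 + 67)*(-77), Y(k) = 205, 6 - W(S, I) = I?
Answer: -2079/41 ≈ -50.707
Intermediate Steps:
W(S, I) = 6 - I
f = -10395 (f = 135*(-77) = -10395)
f/Y(W(17, 11)) = -10395/205 = -10395*1/205 = -2079/41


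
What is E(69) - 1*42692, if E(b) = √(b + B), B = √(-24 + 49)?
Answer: -42692 + √74 ≈ -42683.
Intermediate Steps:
B = 5 (B = √25 = 5)
E(b) = √(5 + b) (E(b) = √(b + 5) = √(5 + b))
E(69) - 1*42692 = √(5 + 69) - 1*42692 = √74 - 42692 = -42692 + √74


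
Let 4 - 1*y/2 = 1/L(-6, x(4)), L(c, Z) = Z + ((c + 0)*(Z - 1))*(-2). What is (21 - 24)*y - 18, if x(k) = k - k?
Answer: -85/2 ≈ -42.500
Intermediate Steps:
x(k) = 0
L(c, Z) = Z - 2*c*(-1 + Z) (L(c, Z) = Z + (c*(-1 + Z))*(-2) = Z - 2*c*(-1 + Z))
y = 49/6 (y = 8 - 2/(0 + 2*(-6) - 2*0*(-6)) = 8 - 2/(0 - 12 + 0) = 8 - 2/(-12) = 8 - 2*(-1/12) = 8 + ⅙ = 49/6 ≈ 8.1667)
(21 - 24)*y - 18 = (21 - 24)*(49/6) - 18 = -3*49/6 - 18 = -49/2 - 18 = -85/2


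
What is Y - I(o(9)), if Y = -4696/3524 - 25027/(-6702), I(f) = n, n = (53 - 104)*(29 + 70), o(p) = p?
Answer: 29825809277/5904462 ≈ 5051.4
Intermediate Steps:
n = -5049 (n = -51*99 = -5049)
I(f) = -5049
Y = 14180639/5904462 (Y = -4696*1/3524 - 25027*(-1/6702) = -1174/881 + 25027/6702 = 14180639/5904462 ≈ 2.4017)
Y - I(o(9)) = 14180639/5904462 - 1*(-5049) = 14180639/5904462 + 5049 = 29825809277/5904462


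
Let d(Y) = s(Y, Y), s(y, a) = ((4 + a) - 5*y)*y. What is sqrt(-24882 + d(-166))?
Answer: I*sqrt(135770) ≈ 368.47*I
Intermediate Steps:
s(y, a) = y*(4 + a - 5*y) (s(y, a) = (4 + a - 5*y)*y = y*(4 + a - 5*y))
d(Y) = Y*(4 - 4*Y) (d(Y) = Y*(4 + Y - 5*Y) = Y*(4 - 4*Y))
sqrt(-24882 + d(-166)) = sqrt(-24882 + 4*(-166)*(1 - 1*(-166))) = sqrt(-24882 + 4*(-166)*(1 + 166)) = sqrt(-24882 + 4*(-166)*167) = sqrt(-24882 - 110888) = sqrt(-135770) = I*sqrt(135770)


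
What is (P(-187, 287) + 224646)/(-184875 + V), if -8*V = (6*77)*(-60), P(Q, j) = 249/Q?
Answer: -14002851/11307890 ≈ -1.2383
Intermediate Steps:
V = 3465 (V = -6*77*(-60)/8 = -231*(-60)/4 = -⅛*(-27720) = 3465)
(P(-187, 287) + 224646)/(-184875 + V) = (249/(-187) + 224646)/(-184875 + 3465) = (249*(-1/187) + 224646)/(-181410) = (-249/187 + 224646)*(-1/181410) = (42008553/187)*(-1/181410) = -14002851/11307890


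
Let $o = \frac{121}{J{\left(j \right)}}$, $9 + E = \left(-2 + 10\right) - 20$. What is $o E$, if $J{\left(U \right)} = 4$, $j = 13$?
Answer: $- \frac{2541}{4} \approx -635.25$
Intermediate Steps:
$E = -21$ ($E = -9 + \left(\left(-2 + 10\right) - 20\right) = -9 + \left(8 - 20\right) = -9 - 12 = -21$)
$o = \frac{121}{4} \approx 30.25$
$o E = \frac{121}{4} \left(-21\right) = - \frac{2541}{4}$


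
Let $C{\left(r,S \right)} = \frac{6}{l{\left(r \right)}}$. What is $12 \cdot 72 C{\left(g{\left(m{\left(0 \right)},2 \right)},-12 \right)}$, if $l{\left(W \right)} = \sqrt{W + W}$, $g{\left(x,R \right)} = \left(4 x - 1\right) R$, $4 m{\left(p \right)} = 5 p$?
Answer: $- 2592 i \approx - 2592.0 i$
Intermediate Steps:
$m{\left(p \right)} = \frac{5 p}{4}$
$g{\left(x,R \right)} = R \left(-1 + 4 x\right)$ ($g{\left(x,R \right)} = \left(-1 + 4 x\right) R = R \left(-1 + 4 x\right)$)
$l{\left(W \right)} = \sqrt{2} \sqrt{W}$ ($l{\left(W \right)} = \sqrt{2 W} = \sqrt{2} \sqrt{W}$)
$C{\left(r,S \right)} = \frac{3 \sqrt{2}}{\sqrt{r}}$ ($C{\left(r,S \right)} = \frac{6}{\sqrt{2} \sqrt{r}} = 6 \frac{\sqrt{2}}{2 \sqrt{r}} = \frac{3 \sqrt{2}}{\sqrt{r}}$)
$12 \cdot 72 C{\left(g{\left(m{\left(0 \right)},2 \right)},-12 \right)} = 12 \cdot 72 \frac{3 \sqrt{2}}{\sqrt{2} \sqrt{-1 + 4 \cdot \frac{5}{4} \cdot 0}} = 864 \frac{3 \sqrt{2}}{\sqrt{2} \sqrt{-1 + 4 \cdot 0}} = 864 \frac{3 \sqrt{2}}{\sqrt{2} \sqrt{-1 + 0}} = 864 \frac{3 \sqrt{2}}{i \sqrt{2}} = 864 \cdot 3 \sqrt{2} \left(- \frac{i \sqrt{2}}{2}\right) = 864 \left(- 3 i\right) = - 2592 i$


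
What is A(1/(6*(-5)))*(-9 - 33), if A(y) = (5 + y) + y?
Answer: -1036/5 ≈ -207.20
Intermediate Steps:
A(y) = 5 + 2*y
A(1/(6*(-5)))*(-9 - 33) = (5 + 2/((6*(-5))))*(-9 - 33) = (5 + 2/(-30))*(-42) = (5 + 2*(-1/30))*(-42) = (5 - 1/15)*(-42) = (74/15)*(-42) = -1036/5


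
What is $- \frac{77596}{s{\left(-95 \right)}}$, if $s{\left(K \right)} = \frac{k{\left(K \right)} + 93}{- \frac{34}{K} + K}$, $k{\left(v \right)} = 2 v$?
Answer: $- \frac{36719244}{485} \approx -75710.0$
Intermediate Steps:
$s{\left(K \right)} = \frac{93 + 2 K}{K - \frac{34}{K}}$ ($s{\left(K \right)} = \frac{2 K + 93}{- \frac{34}{K} + K} = \frac{93 + 2 K}{K - \frac{34}{K}}$)
$- \frac{77596}{s{\left(-95 \right)}} = - \frac{77596}{\left(-95\right) \frac{1}{-34 + \left(-95\right)^{2}} \left(93 + 2 \left(-95\right)\right)} = - \frac{77596}{\left(-95\right) \frac{1}{-34 + 9025} \left(93 - 190\right)} = - \frac{77596}{\left(-95\right) \frac{1}{8991} \left(-97\right)} = - \frac{77596}{\frac{9215}{8991}} = \left(-77596\right) \frac{8991}{9215} = - \frac{36719244}{485}$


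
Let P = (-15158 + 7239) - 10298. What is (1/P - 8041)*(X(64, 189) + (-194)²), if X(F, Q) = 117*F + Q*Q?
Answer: -11842409888810/18217 ≈ -6.5007e+8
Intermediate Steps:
X(F, Q) = Q² + 117*F (X(F, Q) = 117*F + Q² = Q² + 117*F)
P = -18217 (P = -7919 - 10298 = -18217)
(1/P - 8041)*(X(64, 189) + (-194)²) = (1/(-18217) - 8041)*((189² + 117*64) + (-194)²) = (-1/18217 - 8041)*((35721 + 7488) + 37636) = -146482898*(43209 + 37636)/18217 = -146482898/18217*80845 = -11842409888810/18217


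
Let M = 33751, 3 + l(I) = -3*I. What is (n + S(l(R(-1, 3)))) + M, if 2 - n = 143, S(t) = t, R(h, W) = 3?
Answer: 33598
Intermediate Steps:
l(I) = -3 - 3*I
n = -141 (n = 2 - 1*143 = 2 - 143 = -141)
(n + S(l(R(-1, 3)))) + M = (-141 + (-3 - 3*3)) + 33751 = (-141 + (-3 - 9)) + 33751 = (-141 - 12) + 33751 = -153 + 33751 = 33598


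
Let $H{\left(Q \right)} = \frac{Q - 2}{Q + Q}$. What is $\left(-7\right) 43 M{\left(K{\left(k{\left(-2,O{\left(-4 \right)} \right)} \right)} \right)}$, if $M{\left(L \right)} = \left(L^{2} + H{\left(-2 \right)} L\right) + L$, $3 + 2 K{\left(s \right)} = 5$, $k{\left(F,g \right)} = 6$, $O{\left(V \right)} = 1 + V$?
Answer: $-903$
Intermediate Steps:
$H{\left(Q \right)} = \frac{-2 + Q}{2 Q}$
$K{\left(s \right)} = 1$ ($K{\left(s \right)} = - \frac{3}{2} + \frac{1}{2} \cdot 5 = - \frac{3}{2} + \frac{5}{2} = 1$)
$M{\left(L \right)} = L^{2} + 2 L$ ($M{\left(L \right)} = \left(L^{2} + \frac{-2 - 2}{2 \left(-2\right)} L\right) + L = \left(L^{2} + \frac{1}{2} \left(- \frac{1}{2}\right) \left(-4\right) L\right) + L = \left(L^{2} + 1 L\right) + L = \left(L^{2} + L\right) + L = \left(L + L^{2}\right) + L = L^{2} + 2 L$)
$\left(-7\right) 43 M{\left(K{\left(k{\left(-2,O{\left(-4 \right)} \right)} \right)} \right)} = \left(-7\right) 43 \cdot 1 \left(2 + 1\right) = - 301 \cdot 1 \cdot 3 = \left(-301\right) 3 = -903$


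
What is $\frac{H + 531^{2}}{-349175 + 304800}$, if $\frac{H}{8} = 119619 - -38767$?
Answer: $- \frac{1549049}{44375} \approx -34.908$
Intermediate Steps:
$H = 1267088$ ($H = 8 \left(119619 - -38767\right) = 8 \left(119619 + 38767\right) = 8 \cdot 158386 = 1267088$)
$\frac{H + 531^{2}}{-349175 + 304800} = \frac{1267088 + 531^{2}}{-349175 + 304800} = \frac{1267088 + 281961}{-44375} = 1549049 \left(- \frac{1}{44375}\right) = - \frac{1549049}{44375}$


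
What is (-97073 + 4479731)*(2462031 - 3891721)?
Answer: -6265842316020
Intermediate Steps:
(-97073 + 4479731)*(2462031 - 3891721) = 4382658*(-1429690) = -6265842316020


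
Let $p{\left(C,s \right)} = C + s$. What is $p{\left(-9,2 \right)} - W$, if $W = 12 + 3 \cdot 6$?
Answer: $-37$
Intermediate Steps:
$W = 30$ ($W = 12 + 18 = 30$)
$p{\left(-9,2 \right)} - W = \left(-9 + 2\right) - 30 = -7 - 30 = -37$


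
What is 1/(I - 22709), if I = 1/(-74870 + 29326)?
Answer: -45544/1034258697 ≈ -4.4035e-5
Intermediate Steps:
I = -1/45544 (I = 1/(-45544) = -1/45544 ≈ -2.1957e-5)
1/(I - 22709) = 1/(-1/45544 - 22709) = 1/(-1034258697/45544) = -45544/1034258697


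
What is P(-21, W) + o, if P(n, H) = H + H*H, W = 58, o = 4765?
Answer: 8187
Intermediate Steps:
P(n, H) = H + H²
P(-21, W) + o = 58*(1 + 58) + 4765 = 58*59 + 4765 = 3422 + 4765 = 8187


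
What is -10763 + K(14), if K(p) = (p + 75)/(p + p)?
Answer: -301275/28 ≈ -10760.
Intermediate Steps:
K(p) = (75 + p)/(2*p) (K(p) = (75 + p)/((2*p)) = (75 + p)*(1/(2*p)) = (75 + p)/(2*p))
-10763 + K(14) = -10763 + (½)*(75 + 14)/14 = -10763 + (½)*(1/14)*89 = -10763 + 89/28 = -301275/28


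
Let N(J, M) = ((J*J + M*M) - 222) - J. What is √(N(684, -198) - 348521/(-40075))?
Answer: √32516005523813/8015 ≈ 711.45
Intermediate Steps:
N(J, M) = -222 + J² + M² - J (N(J, M) = ((J² + M²) - 222) - J = (-222 + J² + M²) - J = -222 + J² + M² - J)
√(N(684, -198) - 348521/(-40075)) = √((-222 + 684² + (-198)² - 1*684) - 348521/(-40075)) = √((-222 + 467856 + 39204 - 684) - 348521*(-1/40075)) = √(506154 + 348521/40075) = √(20284470071/40075) = √32516005523813/8015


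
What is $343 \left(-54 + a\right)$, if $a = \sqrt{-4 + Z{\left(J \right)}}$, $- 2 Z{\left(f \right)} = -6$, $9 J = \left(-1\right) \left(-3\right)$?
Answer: $-18522 + 343 i \approx -18522.0 + 343.0 i$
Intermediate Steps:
$J = \frac{1}{3}$ ($J = \frac{\left(-1\right) \left(-3\right)}{9} = \frac{1}{9} \cdot 3 = \frac{1}{3} \approx 0.33333$)
$Z{\left(f \right)} = 3$ ($Z{\left(f \right)} = \left(- \frac{1}{2}\right) \left(-6\right) = 3$)
$a = i$ ($a = \sqrt{-4 + 3} = \sqrt{-1} = i \approx 1.0 i$)
$343 \left(-54 + a\right) = 343 \left(-54 + i\right) = -18522 + 343 i$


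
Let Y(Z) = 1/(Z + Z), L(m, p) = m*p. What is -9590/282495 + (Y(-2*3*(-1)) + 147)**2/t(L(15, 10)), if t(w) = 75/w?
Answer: 58668986393/1355976 ≈ 43267.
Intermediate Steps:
Y(Z) = 1/(2*Z)
-9590/282495 + (Y(-2*3*(-1)) + 147)**2/t(L(15, 10)) = -9590/282495 + (1/(2*((-2*3*(-1)))) + 147)**2/((75/((15*10)))) = -9590*1/282495 + (1/(2*((-6*(-1)))) + 147)**2/((75/150)) = -1918/56499 + ((1/2)/6 + 147)**2/((75*(1/150))) = -1918/56499 + ((1/2)*(1/6) + 147)**2/(1/2) = -1918/56499 + (1/12 + 147)**2*2 = -1918/56499 + (1765/12)**2*2 = -1918/56499 + (3115225/144)*2 = -1918/56499 + 3115225/72 = 58668986393/1355976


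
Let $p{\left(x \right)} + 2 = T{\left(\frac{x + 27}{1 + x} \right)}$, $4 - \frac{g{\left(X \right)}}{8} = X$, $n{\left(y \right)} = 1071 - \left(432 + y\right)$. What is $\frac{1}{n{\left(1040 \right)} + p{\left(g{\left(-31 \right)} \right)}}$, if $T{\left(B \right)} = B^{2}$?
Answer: $- \frac{78961}{31727034} \approx -0.0024888$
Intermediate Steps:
$n{\left(y \right)} = 639 - y$
$g{\left(X \right)} = 32 - 8 X$
$p{\left(x \right)} = -2 + \frac{\left(27 + x\right)^{2}}{\left(1 + x\right)^{2}}$ ($p{\left(x \right)} = -2 + \left(\frac{x + 27}{1 + x}\right)^{2} = -2 + \left(\frac{27 + x}{1 + x}\right)^{2} = -2 + \frac{\left(27 + x\right)^{2}}{\left(1 + x\right)^{2}}$)
$\frac{1}{n{\left(1040 \right)} + p{\left(g{\left(-31 \right)} \right)}} = \frac{1}{\left(639 - 1040\right) - \left(2 - \frac{\left(27 + \left(32 - -248\right)\right)^{2}}{\left(1 + \left(32 - -248\right)\right)^{2}}\right)} = \frac{1}{\left(639 - 1040\right) - \left(2 - \frac{\left(27 + \left(32 + 248\right)\right)^{2}}{\left(1 + \left(32 + 248\right)\right)^{2}}\right)} = \frac{1}{-401 - \left(2 - \frac{\left(27 + 280\right)^{2}}{\left(1 + 280\right)^{2}}\right)} = \frac{1}{-401 - \left(2 - \frac{307^{2}}{78961}\right)} = \frac{1}{-401 + \left(-2 + \frac{1}{78961} \cdot 94249\right)} = \frac{1}{-401 + \left(-2 + \frac{94249}{78961}\right)} = \frac{1}{-401 - \frac{63673}{78961}} = \frac{1}{- \frac{31727034}{78961}} = - \frac{78961}{31727034}$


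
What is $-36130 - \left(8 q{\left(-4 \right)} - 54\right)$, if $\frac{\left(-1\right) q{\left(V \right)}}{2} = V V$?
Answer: $-35820$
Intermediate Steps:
$q{\left(V \right)} = - 2 V^{2}$ ($q{\left(V \right)} = - 2 V V = - 2 V^{2}$)
$-36130 - \left(8 q{\left(-4 \right)} - 54\right) = -36130 - \left(8 \left(- 2 \left(-4\right)^{2}\right) - 54\right) = -36130 - \left(8 \left(\left(-2\right) 16\right) - 54\right) = -36130 - \left(8 \left(-32\right) - 54\right) = -36130 - \left(-256 - 54\right) = -36130 - -310 = -36130 + 310 = -35820$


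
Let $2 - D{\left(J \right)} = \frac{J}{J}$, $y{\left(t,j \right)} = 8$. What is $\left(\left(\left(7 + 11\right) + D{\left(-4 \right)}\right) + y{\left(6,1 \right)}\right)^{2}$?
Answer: $729$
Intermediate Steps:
$D{\left(J \right)} = 1$ ($D{\left(J \right)} = 2 - \frac{J}{J} = 2 - 1 = 1$)
$\left(\left(\left(7 + 11\right) + D{\left(-4 \right)}\right) + y{\left(6,1 \right)}\right)^{2} = \left(\left(\left(7 + 11\right) + 1\right) + 8\right)^{2} = \left(\left(18 + 1\right) + 8\right)^{2} = \left(19 + 8\right)^{2} = 27^{2} = 729$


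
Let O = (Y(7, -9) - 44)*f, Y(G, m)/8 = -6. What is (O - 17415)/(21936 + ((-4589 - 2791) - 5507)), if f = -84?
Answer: -9687/9049 ≈ -1.0705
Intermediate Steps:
Y(G, m) = -48 (Y(G, m) = 8*(-6) = -48)
O = 7728 (O = (-48 - 44)*(-84) = -92*(-84) = 7728)
(O - 17415)/(21936 + ((-4589 - 2791) - 5507)) = (7728 - 17415)/(21936 + ((-4589 - 2791) - 5507)) = -9687/(21936 + (-7380 - 5507)) = -9687/(21936 - 12887) = -9687/9049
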